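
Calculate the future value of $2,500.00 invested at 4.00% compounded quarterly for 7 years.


Compound interest formula: A = P(1 + r/n)^(nt)
A = $2,500.00 × (1 + 0.04/4)^(4 × 7)
Growth factor: (1 + 0.04/4)^28 = 1.321291
A = $2,500.00 × 1.321291
A = $3,303.23

A = P(1 + r/n)^(nt) = $3,303.23


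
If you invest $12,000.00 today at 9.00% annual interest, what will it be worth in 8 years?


Future value formula: FV = PV × (1 + r)^t
FV = $12,000.00 × (1 + 0.09)^8
FV = $12,000.00 × 1.9925626
FV = $23,910.75

FV = PV × (1 + r)^t = $23,910.75


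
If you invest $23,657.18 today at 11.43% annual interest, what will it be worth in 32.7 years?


Future value formula: FV = PV × (1 + r)^t
FV = $23,657.18 × (1 + 0.1143)^32.7
FV = $23,657.18 × 34.43258815
FV = $814,577.94

FV = PV × (1 + r)^t = $814,577.94


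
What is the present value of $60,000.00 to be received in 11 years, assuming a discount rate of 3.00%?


Present value formula: PV = FV / (1 + r)^t
PV = $60,000.00 / (1 + 0.03)^11
PV = $60,000.00 / 1.3842339
PV = $43,345.28

PV = FV / (1 + r)^t = $43,345.28


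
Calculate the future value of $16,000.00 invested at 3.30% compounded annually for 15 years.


Compound interest formula: A = P(1 + r/n)^(nt)
A = $16,000.00 × (1 + 0.033/1)^(1 × 15)
Growth factor: (1 + 0.033/1)^15 = 1.6274394
A = $16,000.00 × 1.6274394
A = $26,039.03

A = P(1 + r/n)^(nt) = $26,039.03


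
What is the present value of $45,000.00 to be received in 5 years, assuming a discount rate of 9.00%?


Present value formula: PV = FV / (1 + r)^t
PV = $45,000.00 / (1 + 0.09)^5
PV = $45,000.00 / 1.538624
PV = $29,246.91

PV = FV / (1 + r)^t = $29,246.91


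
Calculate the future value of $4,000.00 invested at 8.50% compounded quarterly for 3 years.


Compound interest formula: A = P(1 + r/n)^(nt)
A = $4,000.00 × (1 + 0.085/4)^(4 × 3)
Growth factor: (1 + 0.085/4)^12 = 1.2870186
A = $4,000.00 × 1.2870186
A = $5,148.07

A = P(1 + r/n)^(nt) = $5,148.07


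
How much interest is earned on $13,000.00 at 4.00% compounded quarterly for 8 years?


Compound interest earned = final amount − principal.
A = P(1 + r/n)^(nt) = $13,000.00 × (1 + 0.04/4)^(4 × 8) = $17,874.23
Interest = A − P = $17,874.23 − $13,000.00 = $4,874.23

Interest = A - P = $4,874.23


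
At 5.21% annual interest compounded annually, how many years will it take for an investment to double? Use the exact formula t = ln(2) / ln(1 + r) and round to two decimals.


Doubling condition: (1 + r)^t = 2
Take ln of both sides: t × ln(1 + r) = ln(2)
t = ln(2) / ln(1 + r)
t = 0.693147 / 0.050788
t = 13.65

t = ln(2) / ln(1 + r) = 13.65 years


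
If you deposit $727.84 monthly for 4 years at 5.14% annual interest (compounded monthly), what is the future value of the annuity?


Future value of an ordinary annuity: FV = PMT × ((1 + r)^n − 1) / r
Monthly rate r = 0.0514/12 ≈ 0.00428333, n = 48
FV = $727.84 × ((1 + 0.0514/12)^48 − 1) / (0.0514/12)
FV = $727.84 × 53.164815
FV = $38,695.48

FV = PMT × ((1+r)^n - 1)/r = $38,695.48


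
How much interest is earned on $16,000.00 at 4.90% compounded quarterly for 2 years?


Compound interest earned = final amount − principal.
A = P(1 + r/n)^(nt) = $16,000.00 × (1 + 0.049/4)^(4 × 2) = $17,636.90
Interest = A − P = $17,636.90 − $16,000.00 = $1,636.90

Interest = A - P = $1,636.90


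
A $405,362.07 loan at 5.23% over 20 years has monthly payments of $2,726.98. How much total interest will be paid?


Total paid over the life of the loan = PMT × n.
Total paid = $2,726.98 × 240 = $654,475.20
Total interest = total paid − principal = $654,475.20 − $405,362.07 = $249,113.13

Total interest = (PMT × n) - PV = $249,113.13


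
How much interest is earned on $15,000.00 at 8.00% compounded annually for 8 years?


Compound interest earned = final amount − principal.
A = P(1 + r/n)^(nt) = $15,000.00 × (1 + 0.08/1)^(1 × 8) = $27,763.95
Interest = A − P = $27,763.95 − $15,000.00 = $12,763.95

Interest = A - P = $12,763.95


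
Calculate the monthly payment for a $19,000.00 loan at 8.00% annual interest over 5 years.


Loan payment formula: PMT = PV × r / (1 − (1 + r)^(−n))
Monthly rate r = 0.08/12 ≈ 0.00666667, n = 60 months
Denominator: 1 − (1 + 0.08/12)^(−60) = 0.328790
PMT = $19,000.00 × (0.08/12) / 0.328790
PMT = $385.25 per month

PMT = PV × r / (1-(1+r)^(-n)) = $385.25/month


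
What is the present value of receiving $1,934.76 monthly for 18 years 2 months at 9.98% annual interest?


Present value of an ordinary annuity: PV = PMT × (1 − (1 + r)^(−n)) / r
Monthly rate r = 0.0998/12 ≈ 0.00831667, n = 218
PV = $1,934.76 × (1 − (1 + 0.0998/12)^(−218)) / (0.0998/12)
PV = $1,934.76 × 100.474584
PV = $194,394.21

PV = PMT × (1-(1+r)^(-n))/r = $194,394.21


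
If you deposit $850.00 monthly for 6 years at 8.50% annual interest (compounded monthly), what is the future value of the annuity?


Future value of an ordinary annuity: FV = PMT × ((1 + r)^n − 1) / r
Monthly rate r = 0.085/12 ≈ 0.00708333, n = 72
FV = $850.00 × ((1 + 0.085/12)^72 − 1) / (0.085/12)
FV = $850.00 × 93.501188
FV = $79,476.01

FV = PMT × ((1+r)^n - 1)/r = $79,476.01


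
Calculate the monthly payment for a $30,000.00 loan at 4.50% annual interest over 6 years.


Loan payment formula: PMT = PV × r / (1 − (1 + r)^(−n))
Monthly rate r = 0.045/12 = 0.00375, n = 72 months
Denominator: 1 − (1 + 0.045/12)^(−72) = 0.236235
PMT = $30,000.00 × (0.045/12) / 0.236235
PMT = $476.22 per month

PMT = PV × r / (1-(1+r)^(-n)) = $476.22/month


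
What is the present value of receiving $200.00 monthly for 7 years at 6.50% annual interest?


Present value of an ordinary annuity: PV = PMT × (1 − (1 + r)^(−n)) / r
Monthly rate r = 0.065/12 ≈ 0.00541667, n = 84
PV = $200.00 × (1 − (1 + 0.065/12)^(−84)) / (0.065/12)
PV = $200.00 × 67.342623
PV = $13,468.52

PV = PMT × (1-(1+r)^(-n))/r = $13,468.52


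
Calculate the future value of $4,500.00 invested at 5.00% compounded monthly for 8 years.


Compound interest formula: A = P(1 + r/n)^(nt)
A = $4,500.00 × (1 + 0.05/12)^(12 × 8)
Growth factor: (1 + 0.05/12)^96 = 1.490585
A = $4,500.00 × 1.490585
A = $6,707.63

A = P(1 + r/n)^(nt) = $6,707.63


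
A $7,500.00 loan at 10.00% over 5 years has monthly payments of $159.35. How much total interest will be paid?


Total paid over the life of the loan = PMT × n.
Total paid = $159.35 × 60 = $9,561.00
Total interest = total paid − principal = $9,561.00 − $7,500.00 = $2,061.00

Total interest = (PMT × n) - PV = $2,061.00


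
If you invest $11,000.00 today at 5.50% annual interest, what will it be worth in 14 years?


Future value formula: FV = PV × (1 + r)^t
FV = $11,000.00 × (1 + 0.055)^14
FV = $11,000.00 × 2.1160915
FV = $23,277.01

FV = PV × (1 + r)^t = $23,277.01


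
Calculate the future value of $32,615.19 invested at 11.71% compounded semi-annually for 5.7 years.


Compound interest formula: A = P(1 + r/n)^(nt)
A = $32,615.19 × (1 + 0.1171/2)^(2 × 5.7)
Growth factor: (1 + 0.1171/2)^11.4 = 1.9129768
A = $32,615.19 × 1.9129768
A = $62,392.10

A = P(1 + r/n)^(nt) = $62,392.10


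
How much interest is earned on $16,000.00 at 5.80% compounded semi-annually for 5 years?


Compound interest earned = final amount − principal.
A = P(1 + r/n)^(nt) = $16,000.00 × (1 + 0.058/2)^(2 × 5) = $21,294.81
Interest = A − P = $21,294.81 − $16,000.00 = $5,294.81

Interest = A - P = $5,294.81


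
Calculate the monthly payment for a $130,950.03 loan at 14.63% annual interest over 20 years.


Loan payment formula: PMT = PV × r / (1 − (1 + r)^(−n))
Monthly rate r = 0.1463/12 ≈ 0.01219167, n = 240 months
Denominator: 1 − (1 + 0.1463/12)^(−240) = 0.945432
PMT = $130,950.03 × (0.1463/12) / 0.945432
PMT = $1,688.65 per month

PMT = PV × r / (1-(1+r)^(-n)) = $1,688.65/month


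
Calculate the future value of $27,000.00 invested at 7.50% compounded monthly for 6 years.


Compound interest formula: A = P(1 + r/n)^(nt)
A = $27,000.00 × (1 + 0.075/12)^(12 × 6)
Growth factor: (1 + 0.075/12)^72 = 1.5661174
A = $27,000.00 × 1.5661174
A = $42,285.17

A = P(1 + r/n)^(nt) = $42,285.17


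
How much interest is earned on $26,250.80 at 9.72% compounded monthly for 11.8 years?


Compound interest earned = final amount − principal.
A = P(1 + r/n)^(nt) = $26,250.80 × (1 + 0.0972/12)^(12 × 11.8) = $82,272.44
Interest = A − P = $82,272.44 − $26,250.80 = $56,021.64

Interest = A - P = $56,021.64


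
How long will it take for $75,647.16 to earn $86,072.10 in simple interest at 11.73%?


Rearrange the simple interest formula for t:
I = P × r × t  ⇒  t = I / (P × r)
t = $86,072.10 / ($75,647.16 × 0.1173)
t = 9.7

t = I/(P×r) = 9.7 years


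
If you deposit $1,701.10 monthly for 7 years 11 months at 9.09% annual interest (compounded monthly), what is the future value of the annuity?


Future value of an ordinary annuity: FV = PMT × ((1 + r)^n − 1) / r
Monthly rate r = 0.0909/12 = 0.007575, n = 95
FV = $1,701.10 × ((1 + 0.0909/12)^95 − 1) / (0.0909/12)
FV = $1,701.10 × 138.363191
FV = $235,369.62

FV = PMT × ((1+r)^n - 1)/r = $235,369.62


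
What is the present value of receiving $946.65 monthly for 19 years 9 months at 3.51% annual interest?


Present value of an ordinary annuity: PV = PMT × (1 − (1 + r)^(−n)) / r
Monthly rate r = 0.0351/12 = 0.002925, n = 237
PV = $946.65 × (1 − (1 + 0.0351/12)^(−237)) / (0.0351/12)
PV = $946.65 × 170.780430
PV = $161,669.29

PV = PMT × (1-(1+r)^(-n))/r = $161,669.29


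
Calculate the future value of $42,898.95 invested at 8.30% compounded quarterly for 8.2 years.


Compound interest formula: A = P(1 + r/n)^(nt)
A = $42,898.95 × (1 + 0.083/4)^(4 × 8.2)
Growth factor: (1 + 0.083/4)^32.8 = 1.9613538
A = $42,898.95 × 1.9613538
A = $84,140.02

A = P(1 + r/n)^(nt) = $84,140.02


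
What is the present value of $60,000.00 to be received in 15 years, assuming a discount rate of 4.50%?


Present value formula: PV = FV / (1 + r)^t
PV = $60,000.00 / (1 + 0.045)^15
PV = $60,000.00 / 1.935282
PV = $31,003.23

PV = FV / (1 + r)^t = $31,003.23


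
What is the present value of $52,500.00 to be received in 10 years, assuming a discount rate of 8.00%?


Present value formula: PV = FV / (1 + r)^t
PV = $52,500.00 / (1 + 0.08)^10
PV = $52,500.00 / 2.158925
PV = $24,317.66

PV = FV / (1 + r)^t = $24,317.66


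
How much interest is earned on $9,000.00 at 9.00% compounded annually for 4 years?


Compound interest earned = final amount − principal.
A = P(1 + r/n)^(nt) = $9,000.00 × (1 + 0.09/1)^(1 × 4) = $12,704.23
Interest = A − P = $12,704.23 − $9,000.00 = $3,704.23

Interest = A - P = $3,704.23


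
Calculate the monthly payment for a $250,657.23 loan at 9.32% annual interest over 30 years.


Loan payment formula: PMT = PV × r / (1 − (1 + r)^(−n))
Monthly rate r = 0.0932/12 ≈ 0.00776667, n = 360 months
Denominator: 1 − (1 + 0.0932/12)^(−360) = 0.938283
PMT = $250,657.23 × (0.0932/12) / 0.938283
PMT = $2,074.82 per month

PMT = PV × r / (1-(1+r)^(-n)) = $2,074.82/month


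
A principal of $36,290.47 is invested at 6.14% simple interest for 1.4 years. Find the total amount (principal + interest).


Total amount formula: A = P(1 + rt) = P + P·r·t
Interest: I = P × r × t = $36,290.47 × 0.0614 × 1.4 = $3,119.53
A = P + I = $36,290.47 + $3,119.53 = $39,410.00

A = P + I = P(1 + rt) = $39,410.00


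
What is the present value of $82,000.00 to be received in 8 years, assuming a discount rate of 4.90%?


Present value formula: PV = FV / (1 + r)^t
PV = $82,000.00 / (1 + 0.049)^8
PV = $82,000.00 / 1.466236
PV = $55,925.51

PV = FV / (1 + r)^t = $55,925.51


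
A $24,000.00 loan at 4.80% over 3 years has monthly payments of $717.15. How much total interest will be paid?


Total paid over the life of the loan = PMT × n.
Total paid = $717.15 × 36 = $25,817.40
Total interest = total paid − principal = $25,817.40 − $24,000.00 = $1,817.40

Total interest = (PMT × n) - PV = $1,817.40


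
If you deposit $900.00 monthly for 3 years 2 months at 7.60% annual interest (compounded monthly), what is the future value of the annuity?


Future value of an ordinary annuity: FV = PMT × ((1 + r)^n − 1) / r
Monthly rate r = 0.076/12 ≈ 0.00633333, n = 38
FV = $900.00 × ((1 + 0.076/12)^38 − 1) / (0.076/12)
FV = $900.00 × 42.810299
FV = $38,529.27

FV = PMT × ((1+r)^n - 1)/r = $38,529.27


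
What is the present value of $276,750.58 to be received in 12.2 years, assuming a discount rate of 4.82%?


Present value formula: PV = FV / (1 + r)^t
PV = $276,750.58 / (1 + 0.0482)^12.2
PV = $276,750.58 / 1.77590077
PV = $155,836.74

PV = FV / (1 + r)^t = $155,836.74


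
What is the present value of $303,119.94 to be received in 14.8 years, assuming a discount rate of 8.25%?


Present value formula: PV = FV / (1 + r)^t
PV = $303,119.94 / (1 + 0.0825)^14.8
PV = $303,119.94 / 3.2324588
PV = $93,773.80

PV = FV / (1 + r)^t = $93,773.80


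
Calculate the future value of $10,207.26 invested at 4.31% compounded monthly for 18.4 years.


Compound interest formula: A = P(1 + r/n)^(nt)
A = $10,207.26 × (1 + 0.0431/12)^(12 × 18.4)
Growth factor: (1 + 0.0431/12)^220.8 = 2.206967
A = $10,207.26 × 2.206967
A = $22,527.09

A = P(1 + r/n)^(nt) = $22,527.09


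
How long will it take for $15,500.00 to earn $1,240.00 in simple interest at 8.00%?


Rearrange the simple interest formula for t:
I = P × r × t  ⇒  t = I / (P × r)
t = $1,240.00 / ($15,500.00 × 0.08)
t = 1

t = I/(P×r) = 1 year


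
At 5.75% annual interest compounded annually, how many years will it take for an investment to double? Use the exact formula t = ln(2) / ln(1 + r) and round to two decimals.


Doubling condition: (1 + r)^t = 2
Take ln of both sides: t × ln(1 + r) = ln(2)
t = ln(2) / ln(1 + r)
t = 0.693147 / 0.055908
t = 12.40

t = ln(2) / ln(1 + r) = 12.40 years


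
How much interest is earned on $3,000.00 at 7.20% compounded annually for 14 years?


Compound interest earned = final amount − principal.
A = P(1 + r/n)^(nt) = $3,000.00 × (1 + 0.072/1)^(1 × 14) = $7,940.51
Interest = A − P = $7,940.51 − $3,000.00 = $4,940.51

Interest = A - P = $4,940.51


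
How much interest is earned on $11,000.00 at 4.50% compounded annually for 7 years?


Compound interest earned = final amount − principal.
A = P(1 + r/n)^(nt) = $11,000.00 × (1 + 0.045/1)^(1 × 7) = $14,969.48
Interest = A − P = $14,969.48 − $11,000.00 = $3,969.48

Interest = A - P = $3,969.48


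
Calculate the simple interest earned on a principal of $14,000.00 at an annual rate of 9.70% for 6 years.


Simple interest formula: I = P × r × t
I = $14,000.00 × 0.097 × 6
I = $8,148.00

I = P × r × t = $8,148.00


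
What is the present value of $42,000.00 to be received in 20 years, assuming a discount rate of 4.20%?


Present value formula: PV = FV / (1 + r)^t
PV = $42,000.00 / (1 + 0.042)^20
PV = $42,000.00 / 2.276955
PV = $18,445.69

PV = FV / (1 + r)^t = $18,445.69


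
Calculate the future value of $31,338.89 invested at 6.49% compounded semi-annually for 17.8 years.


Compound interest formula: A = P(1 + r/n)^(nt)
A = $31,338.89 × (1 + 0.0649/2)^(2 × 17.8)
Growth factor: (1 + 0.0649/2)^35.6 = 3.1170044
A = $31,338.89 × 3.1170044
A = $97,683.46

A = P(1 + r/n)^(nt) = $97,683.46


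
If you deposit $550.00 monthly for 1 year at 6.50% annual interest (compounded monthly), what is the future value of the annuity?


Future value of an ordinary annuity: FV = PMT × ((1 + r)^n − 1) / r
Monthly rate r = 0.065/12 ≈ 0.00541667, n = 12
FV = $550.00 × ((1 + 0.065/12)^12 − 1) / (0.065/12)
FV = $550.00 × 12.364034
FV = $6,800.22

FV = PMT × ((1+r)^n - 1)/r = $6,800.22


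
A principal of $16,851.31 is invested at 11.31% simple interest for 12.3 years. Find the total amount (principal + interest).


Total amount formula: A = P(1 + rt) = P + P·r·t
Interest: I = P × r × t = $16,851.31 × 0.1131 × 12.3 = $23,442.36
A = P + I = $16,851.31 + $23,442.36 = $40,293.67

A = P + I = P(1 + rt) = $40,293.67


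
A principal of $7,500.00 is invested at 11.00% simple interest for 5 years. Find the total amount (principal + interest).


Total amount formula: A = P(1 + rt) = P + P·r·t
Interest: I = P × r × t = $7,500.00 × 0.11 × 5 = $4,125.00
A = P + I = $7,500.00 + $4,125.00 = $11,625.00

A = P + I = P(1 + rt) = $11,625.00


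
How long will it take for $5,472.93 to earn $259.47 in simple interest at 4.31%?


Rearrange the simple interest formula for t:
I = P × r × t  ⇒  t = I / (P × r)
t = $259.47 / ($5,472.93 × 0.0431)
t = 1.1

t = I/(P×r) = 1.1 years


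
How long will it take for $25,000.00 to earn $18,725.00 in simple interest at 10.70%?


Rearrange the simple interest formula for t:
I = P × r × t  ⇒  t = I / (P × r)
t = $18,725.00 / ($25,000.00 × 0.107)
t = 7

t = I/(P×r) = 7 years


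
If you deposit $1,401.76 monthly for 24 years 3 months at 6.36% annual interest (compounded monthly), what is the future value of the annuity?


Future value of an ordinary annuity: FV = PMT × ((1 + r)^n − 1) / r
Monthly rate r = 0.0636/12 = 0.0053, n = 291
FV = $1,401.76 × ((1 + 0.0636/12)^291 − 1) / (0.0636/12)
FV = $1,401.76 × 689.873325
FV = $967,036.83

FV = PMT × ((1+r)^n - 1)/r = $967,036.83


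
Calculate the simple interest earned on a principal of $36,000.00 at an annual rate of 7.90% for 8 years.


Simple interest formula: I = P × r × t
I = $36,000.00 × 0.079 × 8
I = $22,752.00

I = P × r × t = $22,752.00


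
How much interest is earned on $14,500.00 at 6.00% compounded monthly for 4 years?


Compound interest earned = final amount − principal.
A = P(1 + r/n)^(nt) = $14,500.00 × (1 + 0.06/12)^(12 × 4) = $18,422.09
Interest = A − P = $18,422.09 − $14,500.00 = $3,922.09

Interest = A - P = $3,922.09


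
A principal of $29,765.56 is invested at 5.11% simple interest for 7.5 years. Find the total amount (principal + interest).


Total amount formula: A = P(1 + rt) = P + P·r·t
Interest: I = P × r × t = $29,765.56 × 0.0511 × 7.5 = $11,407.65
A = P + I = $29,765.56 + $11,407.65 = $41,173.21

A = P + I = P(1 + rt) = $41,173.21


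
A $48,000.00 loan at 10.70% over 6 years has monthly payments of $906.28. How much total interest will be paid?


Total paid over the life of the loan = PMT × n.
Total paid = $906.28 × 72 = $65,252.16
Total interest = total paid − principal = $65,252.16 − $48,000.00 = $17,252.16

Total interest = (PMT × n) - PV = $17,252.16


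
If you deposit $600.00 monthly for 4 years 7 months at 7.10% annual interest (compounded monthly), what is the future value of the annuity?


Future value of an ordinary annuity: FV = PMT × ((1 + r)^n − 1) / r
Monthly rate r = 0.071/12 ≈ 0.00591667, n = 55
FV = $600.00 × ((1 + 0.071/12)^55 − 1) / (0.071/12)
FV = $600.00 × 64.779780
FV = $38,867.87

FV = PMT × ((1+r)^n - 1)/r = $38,867.87


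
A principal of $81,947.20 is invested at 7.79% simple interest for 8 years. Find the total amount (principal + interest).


Total amount formula: A = P(1 + rt) = P + P·r·t
Interest: I = P × r × t = $81,947.20 × 0.0779 × 8 = $51,069.50
A = P + I = $81,947.20 + $51,069.50 = $133,016.70

A = P + I = P(1 + rt) = $133,016.70


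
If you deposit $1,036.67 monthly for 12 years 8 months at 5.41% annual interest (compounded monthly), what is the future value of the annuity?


Future value of an ordinary annuity: FV = PMT × ((1 + r)^n − 1) / r
Monthly rate r = 0.0541/12 ≈ 0.00450833, n = 152
FV = $1,036.67 × ((1 + 0.0541/12)^152 − 1) / (0.0541/12)
FV = $1,036.67 × 217.651893
FV = $225,633.19

FV = PMT × ((1+r)^n - 1)/r = $225,633.19


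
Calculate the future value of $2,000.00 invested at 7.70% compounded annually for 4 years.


Compound interest formula: A = P(1 + r/n)^(nt)
A = $2,000.00 × (1 + 0.077/1)^(1 × 4)
Growth factor: (1 + 0.077/1)^4 = 1.345435
A = $2,000.00 × 1.345435
A = $2,690.87

A = P(1 + r/n)^(nt) = $2,690.87


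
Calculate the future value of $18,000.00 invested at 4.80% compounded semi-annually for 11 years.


Compound interest formula: A = P(1 + r/n)^(nt)
A = $18,000.00 × (1 + 0.048/2)^(2 × 11)
Growth factor: (1 + 0.048/2)^22 = 1.6849967
A = $18,000.00 × 1.6849967
A = $30,329.94

A = P(1 + r/n)^(nt) = $30,329.94


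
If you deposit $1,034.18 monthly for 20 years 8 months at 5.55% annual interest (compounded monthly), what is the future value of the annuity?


Future value of an ordinary annuity: FV = PMT × ((1 + r)^n − 1) / r
Monthly rate r = 0.0555/12 = 0.004625, n = 248
FV = $1,034.18 × ((1 + 0.0555/12)^248 − 1) / (0.0555/12)
FV = $1,034.18 × 462.792946
FV = $478,611.21

FV = PMT × ((1+r)^n - 1)/r = $478,611.21


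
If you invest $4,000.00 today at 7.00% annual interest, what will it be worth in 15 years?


Future value formula: FV = PV × (1 + r)^t
FV = $4,000.00 × (1 + 0.07)^15
FV = $4,000.00 × 2.759032
FV = $11,036.13

FV = PV × (1 + r)^t = $11,036.13


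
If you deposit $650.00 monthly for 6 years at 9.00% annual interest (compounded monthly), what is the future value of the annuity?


Future value of an ordinary annuity: FV = PMT × ((1 + r)^n − 1) / r
Monthly rate r = 0.09/12 = 0.0075, n = 72
FV = $650.00 × ((1 + 0.09/12)^72 − 1) / (0.09/12)
FV = $650.00 × 95.007028
FV = $61,754.57

FV = PMT × ((1+r)^n - 1)/r = $61,754.57


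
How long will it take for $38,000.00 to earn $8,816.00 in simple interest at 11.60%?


Rearrange the simple interest formula for t:
I = P × r × t  ⇒  t = I / (P × r)
t = $8,816.00 / ($38,000.00 × 0.116)
t = 2

t = I/(P×r) = 2 years


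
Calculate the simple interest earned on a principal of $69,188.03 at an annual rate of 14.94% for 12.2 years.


Simple interest formula: I = P × r × t
I = $69,188.03 × 0.1494 × 12.2
I = $126,107.64

I = P × r × t = $126,107.64


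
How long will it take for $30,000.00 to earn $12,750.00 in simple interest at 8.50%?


Rearrange the simple interest formula for t:
I = P × r × t  ⇒  t = I / (P × r)
t = $12,750.00 / ($30,000.00 × 0.085)
t = 5

t = I/(P×r) = 5 years


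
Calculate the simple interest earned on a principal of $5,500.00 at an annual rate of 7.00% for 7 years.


Simple interest formula: I = P × r × t
I = $5,500.00 × 0.07 × 7
I = $2,695.00

I = P × r × t = $2,695.00


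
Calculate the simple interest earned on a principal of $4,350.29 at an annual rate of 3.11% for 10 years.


Simple interest formula: I = P × r × t
I = $4,350.29 × 0.0311 × 10
I = $1,352.94

I = P × r × t = $1,352.94


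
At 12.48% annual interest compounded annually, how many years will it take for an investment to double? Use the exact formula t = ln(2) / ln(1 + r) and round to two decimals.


Doubling condition: (1 + r)^t = 2
Take ln of both sides: t × ln(1 + r) = ln(2)
t = ln(2) / ln(1 + r)
t = 0.693147 / 0.117605
t = 5.89

t = ln(2) / ln(1 + r) = 5.89 years


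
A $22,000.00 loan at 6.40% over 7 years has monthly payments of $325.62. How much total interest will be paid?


Total paid over the life of the loan = PMT × n.
Total paid = $325.62 × 84 = $27,352.08
Total interest = total paid − principal = $27,352.08 − $22,000.00 = $5,352.08

Total interest = (PMT × n) - PV = $5,352.08


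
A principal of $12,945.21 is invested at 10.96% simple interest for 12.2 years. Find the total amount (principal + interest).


Total amount formula: A = P(1 + rt) = P + P·r·t
Interest: I = P × r × t = $12,945.21 × 0.1096 × 12.2 = $17,309.30
A = P + I = $12,945.21 + $17,309.30 = $30,254.51

A = P + I = P(1 + rt) = $30,254.51


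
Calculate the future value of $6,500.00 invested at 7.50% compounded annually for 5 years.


Compound interest formula: A = P(1 + r/n)^(nt)
A = $6,500.00 × (1 + 0.075/1)^(1 × 5)
Growth factor: (1 + 0.075/1)^5 = 1.435629
A = $6,500.00 × 1.435629
A = $9,331.59

A = P(1 + r/n)^(nt) = $9,331.59


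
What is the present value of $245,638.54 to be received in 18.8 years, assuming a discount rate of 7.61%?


Present value formula: PV = FV / (1 + r)^t
PV = $245,638.54 / (1 + 0.0761)^18.8
PV = $245,638.54 / 3.970356
PV = $61,868.14

PV = FV / (1 + r)^t = $61,868.14


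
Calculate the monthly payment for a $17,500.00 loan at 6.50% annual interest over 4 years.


Loan payment formula: PMT = PV × r / (1 − (1 + r)^(−n))
Monthly rate r = 0.065/12 ≈ 0.00541667, n = 48 months
Denominator: 1 − (1 + 0.065/12)^(−48) = 0.228407
PMT = $17,500.00 × (0.065/12) / 0.228407
PMT = $415.01 per month

PMT = PV × r / (1-(1+r)^(-n)) = $415.01/month


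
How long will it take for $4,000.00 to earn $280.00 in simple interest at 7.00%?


Rearrange the simple interest formula for t:
I = P × r × t  ⇒  t = I / (P × r)
t = $280.00 / ($4,000.00 × 0.07)
t = 1

t = I/(P×r) = 1 year


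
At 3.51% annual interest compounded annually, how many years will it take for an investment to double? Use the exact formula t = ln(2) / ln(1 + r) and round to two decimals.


Doubling condition: (1 + r)^t = 2
Take ln of both sides: t × ln(1 + r) = ln(2)
t = ln(2) / ln(1 + r)
t = 0.693147 / 0.034498
t = 20.09

t = ln(2) / ln(1 + r) = 20.09 years


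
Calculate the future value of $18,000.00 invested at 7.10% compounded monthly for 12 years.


Compound interest formula: A = P(1 + r/n)^(nt)
A = $18,000.00 × (1 + 0.071/12)^(12 × 12)
Growth factor: (1 + 0.071/12)^144 = 2.338453
A = $18,000.00 × 2.338453
A = $42,092.15

A = P(1 + r/n)^(nt) = $42,092.15


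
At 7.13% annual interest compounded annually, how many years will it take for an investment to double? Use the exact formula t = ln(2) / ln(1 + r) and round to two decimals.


Doubling condition: (1 + r)^t = 2
Take ln of both sides: t × ln(1 + r) = ln(2)
t = ln(2) / ln(1 + r)
t = 0.693147 / 0.068873
t = 10.06

t = ln(2) / ln(1 + r) = 10.06 years


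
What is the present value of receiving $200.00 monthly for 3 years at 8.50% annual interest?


Present value of an ordinary annuity: PV = PMT × (1 − (1 + r)^(−n)) / r
Monthly rate r = 0.085/12 ≈ 0.00708333, n = 36
PV = $200.00 × (1 − (1 + 0.085/12)^(−36)) / (0.085/12)
PV = $200.00 × 31.678112
PV = $6,335.62

PV = PMT × (1-(1+r)^(-n))/r = $6,335.62


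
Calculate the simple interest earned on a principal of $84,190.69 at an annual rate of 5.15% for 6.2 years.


Simple interest formula: I = P × r × t
I = $84,190.69 × 0.0515 × 6.2
I = $26,882.09

I = P × r × t = $26,882.09


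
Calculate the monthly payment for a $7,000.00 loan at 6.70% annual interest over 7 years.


Loan payment formula: PMT = PV × r / (1 − (1 + r)^(−n))
Monthly rate r = 0.067/12 ≈ 0.00558333, n = 84 months
Denominator: 1 − (1 + 0.067/12)^(−84) = 0.373556
PMT = $7,000.00 × (0.067/12) / 0.373556
PMT = $104.63 per month

PMT = PV × r / (1-(1+r)^(-n)) = $104.63/month


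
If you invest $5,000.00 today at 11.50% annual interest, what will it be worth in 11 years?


Future value formula: FV = PV × (1 + r)^t
FV = $5,000.00 × (1 + 0.115)^11
FV = $5,000.00 × 3.3114907
FV = $16,557.45

FV = PV × (1 + r)^t = $16,557.45


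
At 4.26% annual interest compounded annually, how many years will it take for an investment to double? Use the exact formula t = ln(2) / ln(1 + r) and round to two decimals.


Doubling condition: (1 + r)^t = 2
Take ln of both sides: t × ln(1 + r) = ln(2)
t = ln(2) / ln(1 + r)
t = 0.693147 / 0.041718
t = 16.62

t = ln(2) / ln(1 + r) = 16.62 years


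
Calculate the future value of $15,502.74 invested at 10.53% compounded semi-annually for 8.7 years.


Compound interest formula: A = P(1 + r/n)^(nt)
A = $15,502.74 × (1 + 0.1053/2)^(2 × 8.7)
Growth factor: (1 + 0.1053/2)^17.4 = 2.441977
A = $15,502.74 × 2.441977
A = $37,857.33

A = P(1 + r/n)^(nt) = $37,857.33


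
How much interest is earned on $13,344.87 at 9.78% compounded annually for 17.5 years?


Compound interest earned = final amount − principal.
A = P(1 + r/n)^(nt) = $13,344.87 × (1 + 0.0978/1)^(1 × 17.5) = $68,307.88
Interest = A − P = $68,307.88 − $13,344.87 = $54,963.01

Interest = A - P = $54,963.01


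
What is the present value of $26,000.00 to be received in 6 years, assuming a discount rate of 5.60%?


Present value formula: PV = FV / (1 + r)^t
PV = $26,000.00 / (1 + 0.056)^6
PV = $26,000.00 / 1.386703
PV = $18,749.51

PV = FV / (1 + r)^t = $18,749.51


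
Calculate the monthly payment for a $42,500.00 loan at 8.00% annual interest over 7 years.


Loan payment formula: PMT = PV × r / (1 − (1 + r)^(−n))
Monthly rate r = 0.08/12 ≈ 0.00666667, n = 84 months
Denominator: 1 − (1 + 0.08/12)^(−84) = 0.427728
PMT = $42,500.00 × (0.08/12) / 0.427728
PMT = $662.41 per month

PMT = PV × r / (1-(1+r)^(-n)) = $662.41/month


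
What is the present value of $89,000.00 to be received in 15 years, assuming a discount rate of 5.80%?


Present value formula: PV = FV / (1 + r)^t
PV = $89,000.00 / (1 + 0.058)^15
PV = $89,000.00 / 2.329620
PV = $38,203.66

PV = FV / (1 + r)^t = $38,203.66


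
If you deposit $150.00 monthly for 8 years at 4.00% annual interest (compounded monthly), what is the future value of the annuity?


Future value of an ordinary annuity: FV = PMT × ((1 + r)^n − 1) / r
Monthly rate r = 0.04/12 ≈ 0.00333333, n = 96
FV = $150.00 × ((1 + 0.04/12)^96 − 1) / (0.04/12)
FV = $150.00 × 112.918536
FV = $16,937.78

FV = PMT × ((1+r)^n - 1)/r = $16,937.78


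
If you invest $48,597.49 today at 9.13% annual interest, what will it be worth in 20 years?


Future value formula: FV = PV × (1 + r)^t
FV = $48,597.49 × (1 + 0.0913)^20
FV = $48,597.49 × 5.7396195
FV = $278,931.10

FV = PV × (1 + r)^t = $278,931.10


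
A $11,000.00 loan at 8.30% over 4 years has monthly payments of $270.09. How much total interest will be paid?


Total paid over the life of the loan = PMT × n.
Total paid = $270.09 × 48 = $12,964.32
Total interest = total paid − principal = $12,964.32 − $11,000.00 = $1,964.32

Total interest = (PMT × n) - PV = $1,964.32


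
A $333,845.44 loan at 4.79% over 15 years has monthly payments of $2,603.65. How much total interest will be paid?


Total paid over the life of the loan = PMT × n.
Total paid = $2,603.65 × 180 = $468,657.00
Total interest = total paid − principal = $468,657.00 − $333,845.44 = $134,811.56

Total interest = (PMT × n) - PV = $134,811.56


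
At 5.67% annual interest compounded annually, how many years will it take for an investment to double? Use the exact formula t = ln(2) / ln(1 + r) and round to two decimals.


Doubling condition: (1 + r)^t = 2
Take ln of both sides: t × ln(1 + r) = ln(2)
t = ln(2) / ln(1 + r)
t = 0.693147 / 0.055151
t = 12.57

t = ln(2) / ln(1 + r) = 12.57 years


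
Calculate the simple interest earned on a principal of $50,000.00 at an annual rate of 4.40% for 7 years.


Simple interest formula: I = P × r × t
I = $50,000.00 × 0.044 × 7
I = $15,400.00

I = P × r × t = $15,400.00


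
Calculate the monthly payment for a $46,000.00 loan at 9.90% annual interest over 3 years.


Loan payment formula: PMT = PV × r / (1 − (1 + r)^(−n))
Monthly rate r = 0.099/12 = 0.00825, n = 36 months
Denominator: 1 − (1 + 0.099/12)^(−36) = 0.256050
PMT = $46,000.00 × (0.099/12) / 0.256050
PMT = $1,482.13 per month

PMT = PV × r / (1-(1+r)^(-n)) = $1,482.13/month


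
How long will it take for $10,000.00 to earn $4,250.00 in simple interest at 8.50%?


Rearrange the simple interest formula for t:
I = P × r × t  ⇒  t = I / (P × r)
t = $4,250.00 / ($10,000.00 × 0.085)
t = 5

t = I/(P×r) = 5 years


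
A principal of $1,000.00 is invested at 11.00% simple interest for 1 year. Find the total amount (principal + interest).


Total amount formula: A = P(1 + rt) = P + P·r·t
Interest: I = P × r × t = $1,000.00 × 0.11 × 1 = $110.00
A = P + I = $1,000.00 + $110.00 = $1,110.00

A = P + I = P(1 + rt) = $1,110.00


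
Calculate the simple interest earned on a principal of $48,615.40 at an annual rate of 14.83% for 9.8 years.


Simple interest formula: I = P × r × t
I = $48,615.40 × 0.1483 × 9.8
I = $70,654.71

I = P × r × t = $70,654.71


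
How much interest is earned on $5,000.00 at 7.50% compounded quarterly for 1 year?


Compound interest earned = final amount − principal.
A = P(1 + r/n)^(nt) = $5,000.00 × (1 + 0.075/4)^(4 × 1) = $5,385.68
Interest = A − P = $5,385.68 − $5,000.00 = $385.68

Interest = A - P = $385.68


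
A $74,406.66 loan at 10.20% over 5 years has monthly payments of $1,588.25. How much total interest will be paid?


Total paid over the life of the loan = PMT × n.
Total paid = $1,588.25 × 60 = $95,295.00
Total interest = total paid − principal = $95,295.00 − $74,406.66 = $20,888.34

Total interest = (PMT × n) - PV = $20,888.34


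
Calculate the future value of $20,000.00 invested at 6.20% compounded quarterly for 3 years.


Compound interest formula: A = P(1 + r/n)^(nt)
A = $20,000.00 × (1 + 0.062/4)^(4 × 3)
Growth factor: (1 + 0.062/4)^12 = 1.202705
A = $20,000.00 × 1.202705
A = $24,054.10

A = P(1 + r/n)^(nt) = $24,054.10


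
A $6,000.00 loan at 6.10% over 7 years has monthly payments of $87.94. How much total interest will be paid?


Total paid over the life of the loan = PMT × n.
Total paid = $87.94 × 84 = $7,386.96
Total interest = total paid − principal = $7,386.96 − $6,000.00 = $1,386.96

Total interest = (PMT × n) - PV = $1,386.96


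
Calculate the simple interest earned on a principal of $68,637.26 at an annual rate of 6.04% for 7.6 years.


Simple interest formula: I = P × r × t
I = $68,637.26 × 0.0604 × 7.6
I = $31,507.25

I = P × r × t = $31,507.25


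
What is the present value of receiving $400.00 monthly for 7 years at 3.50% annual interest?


Present value of an ordinary annuity: PV = PMT × (1 − (1 + r)^(−n)) / r
Monthly rate r = 0.035/12 ≈ 0.00291667, n = 84
PV = $400.00 × (1 − (1 + 0.035/12)^(−84)) / (0.035/12)
PV = $400.00 × 74.405589
PV = $29,762.24

PV = PMT × (1-(1+r)^(-n))/r = $29,762.24


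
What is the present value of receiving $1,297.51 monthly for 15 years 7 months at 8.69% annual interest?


Present value of an ordinary annuity: PV = PMT × (1 − (1 + r)^(−n)) / r
Monthly rate r = 0.0869/12 ≈ 0.00724167, n = 187
PV = $1,297.51 × (1 − (1 + 0.0869/12)^(−187)) / (0.0869/12)
PV = $1,297.51 × 102.266692
PV = $132,692.06

PV = PMT × (1-(1+r)^(-n))/r = $132,692.06


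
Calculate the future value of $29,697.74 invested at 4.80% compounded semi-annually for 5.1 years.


Compound interest formula: A = P(1 + r/n)^(nt)
A = $29,697.74 × (1 + 0.048/2)^(2 × 5.1)
Growth factor: (1 + 0.048/2)^10.2 = 1.2736777
A = $29,697.74 × 1.2736777
A = $37,825.35

A = P(1 + r/n)^(nt) = $37,825.35


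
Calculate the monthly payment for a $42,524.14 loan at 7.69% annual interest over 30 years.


Loan payment formula: PMT = PV × r / (1 − (1 + r)^(−n))
Monthly rate r = 0.0769/12 ≈ 0.00640833, n = 360 months
Denominator: 1 − (1 + 0.0769/12)^(−360) = 0.899705
PMT = $42,524.14 × (0.0769/12) / 0.899705
PMT = $302.89 per month

PMT = PV × r / (1-(1+r)^(-n)) = $302.89/month


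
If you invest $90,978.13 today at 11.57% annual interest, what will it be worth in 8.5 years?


Future value formula: FV = PV × (1 + r)^t
FV = $90,978.13 × (1 + 0.1157)^8.5
FV = $90,978.13 × 2.536023
FV = $230,722.63

FV = PV × (1 + r)^t = $230,722.63


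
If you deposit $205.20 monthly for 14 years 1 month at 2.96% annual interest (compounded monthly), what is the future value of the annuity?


Future value of an ordinary annuity: FV = PMT × ((1 + r)^n − 1) / r
Monthly rate r = 0.0296/12 ≈ 0.00246667, n = 169
FV = $205.20 × ((1 + 0.0296/12)^169 − 1) / (0.0296/12)
FV = $205.20 × 209.360124
FV = $42,960.70

FV = PMT × ((1+r)^n - 1)/r = $42,960.70


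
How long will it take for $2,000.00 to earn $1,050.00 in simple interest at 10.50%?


Rearrange the simple interest formula for t:
I = P × r × t  ⇒  t = I / (P × r)
t = $1,050.00 / ($2,000.00 × 0.105)
t = 5

t = I/(P×r) = 5 years


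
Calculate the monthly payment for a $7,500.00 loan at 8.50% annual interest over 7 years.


Loan payment formula: PMT = PV × r / (1 − (1 + r)^(−n))
Monthly rate r = 0.085/12 ≈ 0.00708333, n = 84 months
Denominator: 1 − (1 + 0.085/12)^(−84) = 0.447279
PMT = $7,500.00 × (0.085/12) / 0.447279
PMT = $118.77 per month

PMT = PV × r / (1-(1+r)^(-n)) = $118.77/month


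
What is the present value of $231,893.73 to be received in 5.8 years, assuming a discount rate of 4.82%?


Present value formula: PV = FV / (1 + r)^t
PV = $231,893.73 / (1 + 0.0482)^5.8
PV = $231,893.73 / 1.31394172
PV = $176,487.07

PV = FV / (1 + r)^t = $176,487.07


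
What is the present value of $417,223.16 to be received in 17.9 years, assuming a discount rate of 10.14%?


Present value formula: PV = FV / (1 + r)^t
PV = $417,223.16 / (1 + 0.1014)^17.9
PV = $417,223.16 / 5.633999
PV = $74,054.53

PV = FV / (1 + r)^t = $74,054.53


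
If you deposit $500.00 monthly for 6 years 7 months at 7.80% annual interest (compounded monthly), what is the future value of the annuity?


Future value of an ordinary annuity: FV = PMT × ((1 + r)^n − 1) / r
Monthly rate r = 0.078/12 = 0.0065, n = 79
FV = $500.00 × ((1 + 0.078/12)^79 − 1) / (0.078/12)
FV = $500.00 × 102.823900
FV = $51,411.95

FV = PMT × ((1+r)^n - 1)/r = $51,411.95


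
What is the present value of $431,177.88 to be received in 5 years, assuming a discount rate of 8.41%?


Present value formula: PV = FV / (1 + r)^t
PV = $431,177.88 / (1 + 0.0841)^5
PV = $431,177.88 / 1.49743066
PV = $287,945.14

PV = FV / (1 + r)^t = $287,945.14


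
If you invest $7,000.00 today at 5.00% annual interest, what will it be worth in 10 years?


Future value formula: FV = PV × (1 + r)^t
FV = $7,000.00 × (1 + 0.05)^10
FV = $7,000.00 × 1.6288946
FV = $11,402.26

FV = PV × (1 + r)^t = $11,402.26


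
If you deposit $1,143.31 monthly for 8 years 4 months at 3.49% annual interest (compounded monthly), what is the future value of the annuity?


Future value of an ordinary annuity: FV = PMT × ((1 + r)^n − 1) / r
Monthly rate r = 0.0349/12 ≈ 0.00290833, n = 100
FV = $1,143.31 × ((1 + 0.0349/12)^100 − 1) / (0.0349/12)
FV = $1,143.31 × 115.866080
FV = $132,470.85

FV = PMT × ((1+r)^n - 1)/r = $132,470.85


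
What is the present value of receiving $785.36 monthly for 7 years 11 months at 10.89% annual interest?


Present value of an ordinary annuity: PV = PMT × (1 − (1 + r)^(−n)) / r
Monthly rate r = 0.1089/12 = 0.009075, n = 95
PV = $785.36 × (1 − (1 + 0.1089/12)^(−95)) / (0.1089/12)
PV = $785.36 × 63.481109
PV = $49,855.52

PV = PMT × (1-(1+r)^(-n))/r = $49,855.52


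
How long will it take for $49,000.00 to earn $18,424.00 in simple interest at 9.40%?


Rearrange the simple interest formula for t:
I = P × r × t  ⇒  t = I / (P × r)
t = $18,424.00 / ($49,000.00 × 0.094)
t = 4

t = I/(P×r) = 4 years


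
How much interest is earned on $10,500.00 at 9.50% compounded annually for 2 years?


Compound interest earned = final amount − principal.
A = P(1 + r/n)^(nt) = $10,500.00 × (1 + 0.095/1)^(1 × 2) = $12,589.76
Interest = A − P = $12,589.76 − $10,500.00 = $2,089.76

Interest = A - P = $2,089.76


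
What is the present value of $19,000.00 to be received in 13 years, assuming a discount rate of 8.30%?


Present value formula: PV = FV / (1 + r)^t
PV = $19,000.00 / (1 + 0.083)^13
PV = $19,000.00 / 2.819486
PV = $6,738.82

PV = FV / (1 + r)^t = $6,738.82


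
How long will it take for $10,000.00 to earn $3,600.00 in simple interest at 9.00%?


Rearrange the simple interest formula for t:
I = P × r × t  ⇒  t = I / (P × r)
t = $3,600.00 / ($10,000.00 × 0.09)
t = 4

t = I/(P×r) = 4 years
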